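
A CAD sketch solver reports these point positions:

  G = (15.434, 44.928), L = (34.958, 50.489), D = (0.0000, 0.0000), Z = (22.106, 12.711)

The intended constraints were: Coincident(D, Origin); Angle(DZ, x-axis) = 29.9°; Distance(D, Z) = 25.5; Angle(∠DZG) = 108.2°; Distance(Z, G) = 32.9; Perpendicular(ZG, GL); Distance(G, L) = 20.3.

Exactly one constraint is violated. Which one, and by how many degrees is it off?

Perpendicular(ZG, GL) — off by 4.20°.

D = (0.00, 0.00) ✓; DZ at 29.90° ✓; |DZ| = 25.50 ✓; ∠DZG = 108.2° ✓; |ZG| = 32.90 ✓; ∠(ZG, GL) = 85.80° ✗; |GL| = 20.30 ✓.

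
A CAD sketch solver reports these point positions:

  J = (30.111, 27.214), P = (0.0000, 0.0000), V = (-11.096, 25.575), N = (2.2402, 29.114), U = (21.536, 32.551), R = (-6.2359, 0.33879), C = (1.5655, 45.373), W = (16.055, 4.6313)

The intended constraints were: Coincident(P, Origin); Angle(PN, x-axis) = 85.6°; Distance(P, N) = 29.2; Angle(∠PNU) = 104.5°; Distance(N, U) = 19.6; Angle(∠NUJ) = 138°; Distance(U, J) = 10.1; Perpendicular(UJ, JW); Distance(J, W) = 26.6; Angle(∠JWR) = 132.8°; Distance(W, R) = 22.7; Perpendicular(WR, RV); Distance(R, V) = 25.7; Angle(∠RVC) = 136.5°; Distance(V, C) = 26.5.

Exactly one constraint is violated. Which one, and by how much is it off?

Distance(V, C) = 26.5 — off by 3.00.

P = (0.00, 0.00) ✓; PN at 85.60° ✓; |PN| = 29.20 ✓; ∠PNU = 104.5° ✓; |NU| = 19.60 ✓; ∠NUJ = 138.0° ✓; |UJ| = 10.10 ✓; ∠(UJ, JW) = 90.00° ✓; |JW| = 26.60 ✓; ∠JWR = 132.8° ✓; |WR| = 22.70 ✓; ∠(WR, RV) = 90.00° ✓; |RV| = 25.70 ✓; ∠RVC = 136.5° ✓; |VC| = 23.50 ✗.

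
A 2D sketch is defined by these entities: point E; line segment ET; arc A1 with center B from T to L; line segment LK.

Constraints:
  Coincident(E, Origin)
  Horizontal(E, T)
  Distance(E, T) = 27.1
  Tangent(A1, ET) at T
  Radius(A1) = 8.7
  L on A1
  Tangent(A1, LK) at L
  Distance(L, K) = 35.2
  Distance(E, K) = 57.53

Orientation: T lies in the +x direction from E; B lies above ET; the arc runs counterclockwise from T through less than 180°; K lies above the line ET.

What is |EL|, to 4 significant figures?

36.71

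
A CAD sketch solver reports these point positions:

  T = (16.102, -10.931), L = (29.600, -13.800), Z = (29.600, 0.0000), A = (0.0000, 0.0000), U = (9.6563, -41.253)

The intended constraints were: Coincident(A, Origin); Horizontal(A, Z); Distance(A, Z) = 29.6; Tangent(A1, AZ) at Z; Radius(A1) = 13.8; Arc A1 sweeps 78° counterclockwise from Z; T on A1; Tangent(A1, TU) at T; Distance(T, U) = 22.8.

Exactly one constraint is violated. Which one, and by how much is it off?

Distance(T, U) = 22.8 — off by 8.20.

A = (0.00, 0.00) ✓; A.y = 0.00, Z.y = 0.00 ✓; |AZ| = 29.60 ✓; ∠(LZ, ZA) = 90.00° ✓; |LZ| = 13.80 ✓; bearing(L→T) − bearing(L→Z) = 78.00° ✓; |LT| = 13.80 ✓; ∠(LT, TU) = 90.00° ✓; |TU| = 31.00 ✗.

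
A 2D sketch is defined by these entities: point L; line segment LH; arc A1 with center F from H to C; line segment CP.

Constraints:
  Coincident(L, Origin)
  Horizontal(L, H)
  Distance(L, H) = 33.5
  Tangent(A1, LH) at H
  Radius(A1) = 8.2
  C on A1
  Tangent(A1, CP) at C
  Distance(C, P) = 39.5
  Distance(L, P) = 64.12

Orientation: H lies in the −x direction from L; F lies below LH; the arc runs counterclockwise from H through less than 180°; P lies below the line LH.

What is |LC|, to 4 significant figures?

42.43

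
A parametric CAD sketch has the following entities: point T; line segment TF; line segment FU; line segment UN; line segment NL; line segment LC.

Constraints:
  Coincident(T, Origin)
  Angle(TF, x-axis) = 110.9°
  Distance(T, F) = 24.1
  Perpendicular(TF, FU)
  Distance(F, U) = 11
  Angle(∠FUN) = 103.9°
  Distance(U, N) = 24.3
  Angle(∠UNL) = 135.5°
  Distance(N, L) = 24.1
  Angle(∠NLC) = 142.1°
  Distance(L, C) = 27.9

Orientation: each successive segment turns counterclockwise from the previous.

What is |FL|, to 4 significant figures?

44.57

T is at the origin; TF runs at 110.9° with length 24.1, so F = (-8.597, 22.51). TF ⟂ FU, so FU runs at -159.1°; with |FU| = 11.0, U = (-18.87, 18.59). ∠FUN = 103.9° gives UN at -83.00° from the x-axis; with |UN| = 24.3, N = (-15.91, -5.529). ∠UNL = 135.5° gives NL at -38.50° from the x-axis; with |NL| = 24.1, L = (2.949, -20.53). Then |FL| = |L − F| = 44.57.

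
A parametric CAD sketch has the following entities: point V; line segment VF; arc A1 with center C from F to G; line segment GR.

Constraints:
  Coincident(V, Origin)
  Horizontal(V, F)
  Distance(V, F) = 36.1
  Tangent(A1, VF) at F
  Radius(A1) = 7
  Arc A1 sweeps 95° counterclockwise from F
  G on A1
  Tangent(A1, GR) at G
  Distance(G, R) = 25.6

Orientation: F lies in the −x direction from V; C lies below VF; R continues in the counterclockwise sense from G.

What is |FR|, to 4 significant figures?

33.45

On A1, F sits at bearing 90° from C; a 95° counterclockwise sweep puts G at bearing 185°, so G = C + 7.0·(cos 185°, sin 185°) = (-43.07, -7.610). The tangent condition forces CG to be normal to GR, so GR runs along (−sin 185°, cos 185°); with |GR| = 25.6, R = (-40.84, -33.11). Then |FR| = |R − F| = 33.45.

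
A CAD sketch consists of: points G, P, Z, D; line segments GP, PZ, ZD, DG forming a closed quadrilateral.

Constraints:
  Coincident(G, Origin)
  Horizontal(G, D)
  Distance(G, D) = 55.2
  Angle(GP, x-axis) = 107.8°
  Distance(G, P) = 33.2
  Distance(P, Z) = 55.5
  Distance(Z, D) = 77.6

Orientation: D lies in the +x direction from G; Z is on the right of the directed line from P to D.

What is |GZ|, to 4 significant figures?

29.89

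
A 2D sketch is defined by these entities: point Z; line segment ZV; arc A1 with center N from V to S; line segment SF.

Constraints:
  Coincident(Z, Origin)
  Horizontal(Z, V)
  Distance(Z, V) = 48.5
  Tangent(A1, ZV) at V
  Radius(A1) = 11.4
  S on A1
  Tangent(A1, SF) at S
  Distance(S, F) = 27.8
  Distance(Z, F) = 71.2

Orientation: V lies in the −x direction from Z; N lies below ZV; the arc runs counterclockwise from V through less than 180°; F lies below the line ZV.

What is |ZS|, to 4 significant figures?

61.02

Checks: |NS| = 11.40 ✓; ∠(NS, SF) = 90.00° ✓; |SF| = 27.80 ✓; |ZF| = 71.20 ✓.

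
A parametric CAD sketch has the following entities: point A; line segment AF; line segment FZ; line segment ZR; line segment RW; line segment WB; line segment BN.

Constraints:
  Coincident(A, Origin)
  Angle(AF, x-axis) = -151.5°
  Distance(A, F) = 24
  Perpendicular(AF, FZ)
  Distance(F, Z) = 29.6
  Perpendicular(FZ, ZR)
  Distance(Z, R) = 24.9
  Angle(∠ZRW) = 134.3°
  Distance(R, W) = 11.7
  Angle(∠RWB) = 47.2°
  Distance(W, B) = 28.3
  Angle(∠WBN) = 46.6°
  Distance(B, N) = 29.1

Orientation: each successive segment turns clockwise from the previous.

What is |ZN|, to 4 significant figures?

27.27

∠RWB = 47.2° gives WB at -150.0° from the x-axis; with |WB| = 28.3, B = (-26.66, 8.833). ∠WBN = 46.6° gives BN at 76.60° from the x-axis; with |BN| = 29.1, N = (-19.92, 37.14). Then |ZN| = |N − Z| = 27.27.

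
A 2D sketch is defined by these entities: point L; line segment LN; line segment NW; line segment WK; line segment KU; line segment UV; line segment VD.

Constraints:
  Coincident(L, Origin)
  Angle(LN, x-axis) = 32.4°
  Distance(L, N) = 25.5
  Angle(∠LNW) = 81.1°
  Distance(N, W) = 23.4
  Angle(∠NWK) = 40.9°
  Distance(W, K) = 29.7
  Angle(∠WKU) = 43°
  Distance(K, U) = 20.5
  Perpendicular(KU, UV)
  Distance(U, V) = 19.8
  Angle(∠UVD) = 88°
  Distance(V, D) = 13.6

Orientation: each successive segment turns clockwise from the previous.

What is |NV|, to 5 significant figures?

22.847

L is at the origin; LN runs at 32.4° with length 25.5, so N = (21.530, 13.664). ∠LNW = 81.1° gives NW at -66.500° from the x-axis; with |NW| = 23.4, W = (30.861, -7.7956). ∠NWK = 40.9° gives WK at 154.40° from the x-axis; with |WK| = 29.7, K = (4.0767, 5.0373). ∠WKU = 43.0° gives KU at 17.400° from the x-axis; with |KU| = 20.5, U = (23.639, 11.168). KU ⟂ UV, so UV runs at -72.600°; with |UV| = 19.8, V = (29.560, -7.7263). Then |NV| = |V − N| = 22.847.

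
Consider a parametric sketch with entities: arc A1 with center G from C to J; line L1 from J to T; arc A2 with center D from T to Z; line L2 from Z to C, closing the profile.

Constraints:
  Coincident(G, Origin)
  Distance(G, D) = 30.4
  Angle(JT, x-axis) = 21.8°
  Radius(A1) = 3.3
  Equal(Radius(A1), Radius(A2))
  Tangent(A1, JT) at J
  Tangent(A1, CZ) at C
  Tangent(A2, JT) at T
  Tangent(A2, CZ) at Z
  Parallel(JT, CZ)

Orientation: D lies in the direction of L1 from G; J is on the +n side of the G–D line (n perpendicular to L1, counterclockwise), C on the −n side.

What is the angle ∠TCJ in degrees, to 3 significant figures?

77.8°

Tangency of A1 to both parallel lines with radius 3.3 puts J and C at G ± 3.3·n: J = (-1.23, 3.06), C = (1.23, -3.06). Equal radii place T and Z the same way about D: T = D + 3.3·n = (27.0, 14.4), Z = D − 3.3·n = (29.5, 8.23). Then cos ∠TCJ = CT·CJ / (|CT||CJ|), giving 77.8°.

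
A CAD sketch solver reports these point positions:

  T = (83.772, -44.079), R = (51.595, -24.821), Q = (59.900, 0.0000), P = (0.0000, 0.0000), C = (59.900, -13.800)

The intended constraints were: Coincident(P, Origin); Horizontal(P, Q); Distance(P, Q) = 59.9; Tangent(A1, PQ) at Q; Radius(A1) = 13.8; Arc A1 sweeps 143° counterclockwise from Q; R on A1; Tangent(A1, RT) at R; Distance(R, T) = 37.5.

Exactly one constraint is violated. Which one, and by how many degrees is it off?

Tangent(A1, RT) at R — off by 6.10°.

P = (0.00, 0.00) ✓; P.y = 0.00, Q.y = 0.00 ✓; |PQ| = 59.90 ✓; ∠(CQ, QP) = 90.00° ✓; |CQ| = 13.80 ✓; bearing(C→R) − bearing(C→Q) = 143.0° ✓; |CR| = 13.80 ✓; ∠(CR, RT) = 83.90° ✗; |RT| = 37.50 ✓.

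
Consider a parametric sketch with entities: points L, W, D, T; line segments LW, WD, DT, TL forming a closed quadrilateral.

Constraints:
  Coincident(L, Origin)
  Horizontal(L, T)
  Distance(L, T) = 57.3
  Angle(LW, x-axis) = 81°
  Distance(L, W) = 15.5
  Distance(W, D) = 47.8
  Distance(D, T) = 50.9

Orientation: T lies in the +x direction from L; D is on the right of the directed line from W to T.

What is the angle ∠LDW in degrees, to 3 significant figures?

11.4°

Checks: |LT| = 57.30 ✓; |LW| = 15.50 ✓; |WD| = 47.80 ✓; |DT| = 50.90 ✓.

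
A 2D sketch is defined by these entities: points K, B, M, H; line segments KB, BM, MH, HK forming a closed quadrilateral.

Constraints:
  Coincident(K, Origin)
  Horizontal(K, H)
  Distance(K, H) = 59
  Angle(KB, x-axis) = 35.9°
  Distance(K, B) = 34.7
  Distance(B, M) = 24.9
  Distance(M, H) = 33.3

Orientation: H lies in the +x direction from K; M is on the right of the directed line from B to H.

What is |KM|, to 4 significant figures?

26.38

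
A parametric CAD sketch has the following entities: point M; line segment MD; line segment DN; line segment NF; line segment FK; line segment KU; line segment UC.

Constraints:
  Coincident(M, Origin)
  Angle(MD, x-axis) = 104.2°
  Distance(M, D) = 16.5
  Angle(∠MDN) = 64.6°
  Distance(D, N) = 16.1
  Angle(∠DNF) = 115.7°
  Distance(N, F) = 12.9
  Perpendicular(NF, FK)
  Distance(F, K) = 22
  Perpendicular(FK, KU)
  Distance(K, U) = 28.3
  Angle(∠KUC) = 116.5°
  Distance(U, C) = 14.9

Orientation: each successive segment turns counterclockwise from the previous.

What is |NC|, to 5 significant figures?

23.690

M is at the origin; MD runs at 104.2° with length 16.5, so D = (-4.0476, 15.996). ∠MDN = 64.6° gives DN at -140.40° from the x-axis; with |DN| = 16.1, N = (-16.453, 5.7333). ∠DNF = 115.7° gives NF at -76.100° from the x-axis; with |NF| = 12.9, F = (-13.354, -6.7889). NF ⟂ FK, so FK runs at 13.900°; with |FK| = 22.0, K = (8.0019, -1.5039). FK is perpendicular to KU, so KU runs at 103.90°; with |KU| = 28.3, U = (1.2034, 25.967). ∠KUC = 116.5° gives UC at 167.40° from the x-axis; with |UC| = 14.9, C = (-13.338, 29.218). Then |NC| = |C − N| = 23.690.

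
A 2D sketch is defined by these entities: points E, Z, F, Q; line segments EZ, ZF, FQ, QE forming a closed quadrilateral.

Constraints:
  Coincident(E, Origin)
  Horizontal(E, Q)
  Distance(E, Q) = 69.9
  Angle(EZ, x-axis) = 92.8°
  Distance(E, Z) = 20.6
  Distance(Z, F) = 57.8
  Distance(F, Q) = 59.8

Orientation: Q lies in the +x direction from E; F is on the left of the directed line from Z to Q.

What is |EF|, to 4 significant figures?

71.23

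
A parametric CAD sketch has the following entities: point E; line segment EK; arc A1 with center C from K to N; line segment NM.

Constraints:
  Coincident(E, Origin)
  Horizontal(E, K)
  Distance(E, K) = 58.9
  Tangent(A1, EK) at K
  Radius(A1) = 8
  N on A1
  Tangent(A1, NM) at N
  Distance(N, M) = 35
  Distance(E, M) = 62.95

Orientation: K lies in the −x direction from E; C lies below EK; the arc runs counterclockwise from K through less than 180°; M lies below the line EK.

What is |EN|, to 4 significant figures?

66.80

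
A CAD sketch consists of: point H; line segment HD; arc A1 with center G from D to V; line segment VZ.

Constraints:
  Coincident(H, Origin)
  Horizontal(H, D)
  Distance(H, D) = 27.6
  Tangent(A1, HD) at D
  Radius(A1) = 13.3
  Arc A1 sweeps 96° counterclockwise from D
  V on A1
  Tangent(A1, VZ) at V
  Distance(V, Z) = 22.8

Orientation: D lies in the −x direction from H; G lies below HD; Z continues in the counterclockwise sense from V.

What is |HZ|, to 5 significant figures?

53.611

H is at the origin; H and D share the same y with |HD| = 27.6 and D on the −x side, so D = (-27.600, 0.0000). Tangency of A1 to HD means the radius GD is perpendicular to HD, so G = D + (0, -13.3) = (-27.600, -13.300). On A1, D sits at bearing 90° from G; a 96° counterclockwise sweep puts V at bearing 186°, so V = G + 13.3·(cos 186°, sin 186°) = (-40.827, -14.690). The tangent condition forces GV to be normal to VZ, so VZ runs along (−sin 186°, cos 186°); with |VZ| = 22.8, Z = (-38.444, -37.365). Then |HZ| = |Z − H| = 53.611.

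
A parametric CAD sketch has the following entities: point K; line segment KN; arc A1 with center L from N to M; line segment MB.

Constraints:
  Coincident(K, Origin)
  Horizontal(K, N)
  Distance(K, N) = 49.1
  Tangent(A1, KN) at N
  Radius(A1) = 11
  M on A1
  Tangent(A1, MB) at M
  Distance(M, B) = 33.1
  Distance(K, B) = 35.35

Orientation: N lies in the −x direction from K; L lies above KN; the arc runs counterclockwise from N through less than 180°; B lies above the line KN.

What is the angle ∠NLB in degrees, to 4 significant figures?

122.0°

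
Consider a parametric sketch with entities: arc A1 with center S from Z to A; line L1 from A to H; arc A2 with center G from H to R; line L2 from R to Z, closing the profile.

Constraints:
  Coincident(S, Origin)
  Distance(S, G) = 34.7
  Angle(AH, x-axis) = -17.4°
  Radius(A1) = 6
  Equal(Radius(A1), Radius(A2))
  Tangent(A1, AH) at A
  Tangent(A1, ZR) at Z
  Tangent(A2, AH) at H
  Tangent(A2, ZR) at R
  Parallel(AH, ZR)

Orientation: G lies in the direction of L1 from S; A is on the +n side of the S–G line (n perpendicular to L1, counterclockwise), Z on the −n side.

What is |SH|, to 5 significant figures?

35.215

The slot axis is L1's direction at -17.4°, so u = (cos -17.4°, sin -17.4°) = (0.95424, -0.29904) and n = (−sin -17.4°, cos -17.4°) = (0.29904, 0.95424). S is at the origin and G lies 34.7 along u from S, so G = 34.7·u = (33.112, -10.377). Tangency of A1 to both parallel lines with radius 6.0 puts A and Z at S ± 6.0·n: A = (1.7942, 5.7254), Z = (-1.7942, -5.7254). Equal radii place H and R the same way about G: H = G + 6.0·n = (34.906, -4.6513), R = G − 6.0·n = (31.318, -16.102). Then |SH| = |H − S| = 35.215.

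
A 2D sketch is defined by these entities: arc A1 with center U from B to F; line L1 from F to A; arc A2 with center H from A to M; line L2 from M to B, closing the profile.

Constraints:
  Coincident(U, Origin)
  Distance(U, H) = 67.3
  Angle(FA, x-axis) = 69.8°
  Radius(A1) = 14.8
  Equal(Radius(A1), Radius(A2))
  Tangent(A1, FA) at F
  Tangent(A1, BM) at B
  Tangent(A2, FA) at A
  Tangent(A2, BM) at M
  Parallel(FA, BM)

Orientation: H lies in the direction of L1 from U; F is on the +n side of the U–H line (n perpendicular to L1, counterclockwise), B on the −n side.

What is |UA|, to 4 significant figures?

68.91

Tangency of A1 to both parallel lines with radius 14.8 puts F and B at U ± 14.8·n: F = (-13.89, 5.110), B = (13.89, -5.110). Equal radii place A and M the same way about H: A = H + 14.8·n = (9.349, 68.27), M = H − 14.8·n = (37.13, 58.05). Then |UA| = |A − U| = 68.91.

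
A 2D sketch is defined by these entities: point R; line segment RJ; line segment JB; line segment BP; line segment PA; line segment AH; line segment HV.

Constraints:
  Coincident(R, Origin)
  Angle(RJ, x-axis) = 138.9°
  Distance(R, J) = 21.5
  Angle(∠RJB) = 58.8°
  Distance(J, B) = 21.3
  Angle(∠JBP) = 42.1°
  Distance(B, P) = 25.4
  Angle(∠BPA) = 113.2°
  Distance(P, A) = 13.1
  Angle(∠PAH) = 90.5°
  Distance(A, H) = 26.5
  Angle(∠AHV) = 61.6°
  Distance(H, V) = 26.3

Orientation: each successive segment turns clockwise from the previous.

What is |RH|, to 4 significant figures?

32.50

R is at the origin; RJ runs at 138.9° with length 21.5, so J = (-16.20, 14.13). ∠RJB = 58.8° gives JB at 17.70° from the x-axis; with |JB| = 21.3, B = (4.090, 20.61). ∠JBP = 42.1° gives BP at -120.2° from the x-axis; with |BP| = 25.4, P = (-8.687, -1.343). ∠BPA = 113.2° gives PA at 173.0° from the x-axis; with |PA| = 13.1, A = (-21.69, 0.2534). ∠PAH = 90.5° gives AH at 83.50° from the x-axis; with |AH| = 26.5, H = (-18.69, 26.58). Then |RH| = |H − R| = 32.50.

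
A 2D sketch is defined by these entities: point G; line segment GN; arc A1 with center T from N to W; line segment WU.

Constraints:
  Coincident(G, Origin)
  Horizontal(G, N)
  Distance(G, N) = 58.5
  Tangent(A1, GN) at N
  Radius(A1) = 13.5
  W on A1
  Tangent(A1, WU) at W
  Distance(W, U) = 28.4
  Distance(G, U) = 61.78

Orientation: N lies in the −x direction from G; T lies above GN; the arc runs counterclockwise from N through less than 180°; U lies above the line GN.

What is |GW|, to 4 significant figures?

47.02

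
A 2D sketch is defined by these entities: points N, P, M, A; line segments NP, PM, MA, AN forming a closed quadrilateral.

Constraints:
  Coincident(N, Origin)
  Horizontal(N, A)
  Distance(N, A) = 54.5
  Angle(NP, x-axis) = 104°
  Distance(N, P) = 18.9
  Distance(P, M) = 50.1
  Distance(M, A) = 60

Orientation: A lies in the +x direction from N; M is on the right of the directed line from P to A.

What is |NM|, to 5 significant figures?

31.318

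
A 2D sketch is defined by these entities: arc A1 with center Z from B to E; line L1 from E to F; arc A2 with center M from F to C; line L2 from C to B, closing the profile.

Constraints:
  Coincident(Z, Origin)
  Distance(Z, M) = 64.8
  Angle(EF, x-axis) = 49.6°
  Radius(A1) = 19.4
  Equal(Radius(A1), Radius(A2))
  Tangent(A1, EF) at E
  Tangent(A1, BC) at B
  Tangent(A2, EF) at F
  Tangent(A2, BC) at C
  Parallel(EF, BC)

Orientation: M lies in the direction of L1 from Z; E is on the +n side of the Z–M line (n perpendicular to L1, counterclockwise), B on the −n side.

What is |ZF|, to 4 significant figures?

67.64

Tangency of A1 to both parallel lines with radius 19.4 puts E and B at Z ± 19.4·n: E = (-14.77, 12.57), B = (14.77, -12.57). Equal radii place F and C the same way about M: F = M + 19.4·n = (27.22, 61.92), C = M − 19.4·n = (56.77, 36.77). Then |ZF| = |F − Z| = 67.64.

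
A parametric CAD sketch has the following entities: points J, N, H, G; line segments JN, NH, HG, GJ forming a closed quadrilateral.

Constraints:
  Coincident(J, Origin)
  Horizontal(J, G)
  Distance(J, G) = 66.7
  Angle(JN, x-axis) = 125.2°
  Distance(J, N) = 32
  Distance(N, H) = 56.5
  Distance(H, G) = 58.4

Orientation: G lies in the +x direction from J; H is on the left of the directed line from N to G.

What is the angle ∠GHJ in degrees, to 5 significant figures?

69.448°

Checks: J.y = 0.00, G.y = 0.00 ✓; |NH| = 56.50 ✓; |HG| = 58.40 ✓.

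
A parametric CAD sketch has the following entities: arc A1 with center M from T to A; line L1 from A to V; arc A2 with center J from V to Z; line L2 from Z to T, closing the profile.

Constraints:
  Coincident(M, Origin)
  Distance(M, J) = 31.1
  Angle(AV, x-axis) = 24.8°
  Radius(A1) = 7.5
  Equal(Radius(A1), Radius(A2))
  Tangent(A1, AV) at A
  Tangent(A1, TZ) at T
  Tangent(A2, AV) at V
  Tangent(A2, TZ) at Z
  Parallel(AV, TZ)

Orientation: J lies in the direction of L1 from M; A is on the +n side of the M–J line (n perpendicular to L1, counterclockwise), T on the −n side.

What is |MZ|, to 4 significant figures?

31.99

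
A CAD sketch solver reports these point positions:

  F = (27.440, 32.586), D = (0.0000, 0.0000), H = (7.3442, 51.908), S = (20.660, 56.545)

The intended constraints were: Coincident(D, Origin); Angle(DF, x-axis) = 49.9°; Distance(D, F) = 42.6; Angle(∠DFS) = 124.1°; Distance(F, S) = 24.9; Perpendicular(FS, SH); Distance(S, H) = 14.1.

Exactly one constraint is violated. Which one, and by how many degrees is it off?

Perpendicular(FS, SH) — off by 3.40°.

D = (0.00, 0.00) ✓; DF at 49.90° ✓; |DF| = 42.60 ✓; ∠DFS = 124.1° ✓; |FS| = 24.90 ✓; ∠(FS, SH) = 93.40° ✗; |SH| = 14.10 ✓.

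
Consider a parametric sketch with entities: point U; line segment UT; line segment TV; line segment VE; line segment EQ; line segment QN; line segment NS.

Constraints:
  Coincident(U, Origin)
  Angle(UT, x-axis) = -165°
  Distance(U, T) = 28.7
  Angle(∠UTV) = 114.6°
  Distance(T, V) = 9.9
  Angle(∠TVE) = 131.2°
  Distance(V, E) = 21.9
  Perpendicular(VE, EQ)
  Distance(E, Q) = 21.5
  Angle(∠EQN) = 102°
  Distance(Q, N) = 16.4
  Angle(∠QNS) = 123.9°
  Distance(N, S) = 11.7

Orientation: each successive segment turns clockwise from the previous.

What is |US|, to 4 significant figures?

18.57

U is at the origin; UT runs at -165.0° with length 28.7, so T = (-27.72, -7.428). ∠UTV = 114.6° gives TV at 129.6° from the x-axis; with |TV| = 9.9, V = (-34.03, 0.2000). ∠TVE = 131.2° gives VE at 80.80° from the x-axis; with |VE| = 21.9, E = (-30.53, 21.82). VE ⟂ EQ, so EQ runs at -9.200°; with |EQ| = 21.5, Q = (-9.308, 18.38). ∠EQN = 102.0° gives QN at -87.20° from the x-axis; with |QN| = 16.4, N = (-8.507, 2.000). ∠QNS = 123.9° gives NS at -143.3° from the x-axis; with |NS| = 11.7, S = (-17.89, -4.992). Then |US| = |S − U| = 18.57.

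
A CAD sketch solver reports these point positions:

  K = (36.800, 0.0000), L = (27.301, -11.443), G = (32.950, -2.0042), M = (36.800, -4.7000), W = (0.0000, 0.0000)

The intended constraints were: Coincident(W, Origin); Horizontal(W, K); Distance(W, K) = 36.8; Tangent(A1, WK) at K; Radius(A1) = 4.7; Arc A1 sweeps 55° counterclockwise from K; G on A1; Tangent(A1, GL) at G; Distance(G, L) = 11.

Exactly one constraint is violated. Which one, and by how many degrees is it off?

Tangent(A1, GL) at G — off by 4.10°.

W = (0.00, 0.00) ✓; W.y = 0.00, K.y = 0.00 ✓; |WK| = 36.80 ✓; ∠(MK, KW) = 90.00° ✓; |MK| = 4.700 ✓; bearing(M→G) − bearing(M→K) = 55.00° ✓; |MG| = 4.700 ✓; ∠(MG, GL) = 85.90° ✗; |GL| = 11.00 ✓.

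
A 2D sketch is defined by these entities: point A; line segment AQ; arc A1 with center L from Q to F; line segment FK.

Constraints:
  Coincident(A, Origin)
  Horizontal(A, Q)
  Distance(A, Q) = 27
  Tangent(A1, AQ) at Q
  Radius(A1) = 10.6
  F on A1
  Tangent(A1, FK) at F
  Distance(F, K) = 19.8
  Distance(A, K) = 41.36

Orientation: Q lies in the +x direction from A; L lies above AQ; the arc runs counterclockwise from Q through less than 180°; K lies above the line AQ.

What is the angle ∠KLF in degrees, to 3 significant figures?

61.8°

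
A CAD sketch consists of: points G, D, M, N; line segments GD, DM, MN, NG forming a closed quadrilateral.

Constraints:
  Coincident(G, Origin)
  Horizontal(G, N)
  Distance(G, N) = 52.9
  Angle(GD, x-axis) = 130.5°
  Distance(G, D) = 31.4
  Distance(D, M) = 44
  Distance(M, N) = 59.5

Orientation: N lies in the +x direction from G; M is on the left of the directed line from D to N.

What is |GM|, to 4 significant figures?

50.23

Checks: |DM| = 44.00 ✓; |MN| = 59.50 ✓.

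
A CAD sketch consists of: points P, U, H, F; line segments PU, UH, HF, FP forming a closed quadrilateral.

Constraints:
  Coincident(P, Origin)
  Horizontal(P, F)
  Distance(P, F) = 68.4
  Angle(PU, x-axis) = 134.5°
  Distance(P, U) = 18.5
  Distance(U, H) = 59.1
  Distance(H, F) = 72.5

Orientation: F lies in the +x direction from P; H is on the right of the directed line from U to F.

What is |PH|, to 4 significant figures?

42.62

P is at the origin; P and F share the same y with |PF| = 68.4 and F in +x, so F = (68.4, 0). PU runs at 134.5° with |PU| = 18.5, so U = (-12.97, 13.20). H is determined by |UH| = 59.1 and |HF| = 72.5 together: it lies at the intersection of circle(U, 59.1) and circle(F, 72.5). With |UF| = 82.43, the foot of the radical line on UF is 30.52 from U and the perpendicular offset is √(59.1² − 30.52²) = 50.61. Taking the right-of-UF solution: H = (9.056, -41.65).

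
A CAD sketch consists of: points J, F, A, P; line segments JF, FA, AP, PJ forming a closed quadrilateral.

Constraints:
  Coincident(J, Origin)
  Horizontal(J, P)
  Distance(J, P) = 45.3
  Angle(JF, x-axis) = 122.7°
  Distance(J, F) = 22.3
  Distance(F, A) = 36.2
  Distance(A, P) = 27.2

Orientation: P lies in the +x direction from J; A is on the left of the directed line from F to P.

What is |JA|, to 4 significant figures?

29.54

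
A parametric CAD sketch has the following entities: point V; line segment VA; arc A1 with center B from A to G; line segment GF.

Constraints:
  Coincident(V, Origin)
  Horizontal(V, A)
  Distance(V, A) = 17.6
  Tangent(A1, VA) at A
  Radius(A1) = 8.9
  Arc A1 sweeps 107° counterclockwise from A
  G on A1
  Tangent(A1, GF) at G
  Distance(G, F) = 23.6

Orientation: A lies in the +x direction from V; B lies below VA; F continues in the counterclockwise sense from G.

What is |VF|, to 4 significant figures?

37.64

V is at the origin; VA is horizontal with |VA| = 17.6 and A on the +x side, so A = (17.60, 0.000). Since A1 is tangent to VA there, BA ⟂ VA, so B = A + (0, -8.9) = (17.60, -8.900). On A1, A sits at bearing 90° from B; a 107° counterclockwise sweep puts G at bearing 197°, so G = B + 8.9·(cos 197°, sin 197°) = (9.089, -11.50). A1 meets GF tangentially, so BG is at right angles to GF, so GF runs along (−sin 197°, cos 197°); with |GF| = 23.6, F = (15.99, -34.07). Then |VF| = |F − V| = 37.64.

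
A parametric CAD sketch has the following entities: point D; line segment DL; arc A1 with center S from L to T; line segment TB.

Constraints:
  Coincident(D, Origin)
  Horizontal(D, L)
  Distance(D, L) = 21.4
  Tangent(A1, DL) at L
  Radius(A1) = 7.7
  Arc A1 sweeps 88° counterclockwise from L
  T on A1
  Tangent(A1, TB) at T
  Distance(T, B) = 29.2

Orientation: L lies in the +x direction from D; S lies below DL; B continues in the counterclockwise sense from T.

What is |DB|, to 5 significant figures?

38.749

D is at the origin; DL is horizontal with |DL| = 21.4 and L on the +x side, so L = (21.400, 0.0000). Since A1 is tangent to DL there, SL ⟂ DL, so S = L + (0, -7.7) = (21.400, -7.7000). On A1, L sits at bearing 90° from S; an 88° counterclockwise sweep puts T at bearing 178°, so T = S + 7.7·(cos 178°, sin 178°) = (13.705, -7.4313). Since A1 is tangent to TB there, ST ⟂ TB, so TB runs along (−sin 178°, cos 178°); with |TB| = 29.2, B = (12.686, -36.613). Then |DB| = |B − D| = 38.749.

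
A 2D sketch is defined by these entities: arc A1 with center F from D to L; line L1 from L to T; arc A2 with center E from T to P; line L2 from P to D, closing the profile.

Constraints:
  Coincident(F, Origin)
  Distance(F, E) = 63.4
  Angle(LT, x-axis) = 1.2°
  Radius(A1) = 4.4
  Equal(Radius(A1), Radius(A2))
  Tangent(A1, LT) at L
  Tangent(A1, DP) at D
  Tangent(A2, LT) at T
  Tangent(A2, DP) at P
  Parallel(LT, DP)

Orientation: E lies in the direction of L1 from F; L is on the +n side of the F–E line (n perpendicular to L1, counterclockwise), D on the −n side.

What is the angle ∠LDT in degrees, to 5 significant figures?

82.098°

The slot axis is L1's direction at 1.2°, so u = (cos 1.2°, sin 1.2°) = (0.99978, 0.020942) and n = (−sin 1.2°, cos 1.2°) = (-0.020942, 0.99978). F is at the origin and E lies 63.4 along u from F, so E = 63.4·u = (63.386, 1.3277). Tangency of A1 to both parallel lines with radius 4.4 puts L and D at F ± 4.4·n: L = (-0.092147, 4.3990), D = (0.092147, -4.3990). Equal radii place T and P the same way about E: T = E + 4.4·n = (63.294, 5.7268), P = E − 4.4·n = (63.478, -3.0713). Then cos ∠LDT = DL·DT / (|DL||DT|), giving 82.098°.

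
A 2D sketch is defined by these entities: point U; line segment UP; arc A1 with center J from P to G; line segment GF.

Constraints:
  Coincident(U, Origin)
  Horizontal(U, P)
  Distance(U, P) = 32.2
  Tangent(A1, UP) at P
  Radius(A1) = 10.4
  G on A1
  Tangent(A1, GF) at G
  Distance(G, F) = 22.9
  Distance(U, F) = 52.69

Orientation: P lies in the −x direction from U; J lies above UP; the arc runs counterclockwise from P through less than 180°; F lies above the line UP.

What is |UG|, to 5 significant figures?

30.083

Checks: |JG| = 10.40 ✓; ∠(JG, GF) = 90.00° ✓; |GF| = 22.90 ✓; |UF| = 52.69 ✓.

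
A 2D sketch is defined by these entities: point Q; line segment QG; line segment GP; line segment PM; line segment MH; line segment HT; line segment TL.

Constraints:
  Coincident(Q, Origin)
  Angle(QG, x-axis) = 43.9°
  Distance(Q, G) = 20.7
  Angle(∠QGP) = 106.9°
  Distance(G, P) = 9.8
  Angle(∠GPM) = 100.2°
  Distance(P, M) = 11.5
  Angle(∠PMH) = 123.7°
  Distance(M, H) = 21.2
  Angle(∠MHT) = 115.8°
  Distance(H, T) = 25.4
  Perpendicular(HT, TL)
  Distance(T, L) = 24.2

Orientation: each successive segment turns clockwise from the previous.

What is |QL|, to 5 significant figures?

28.373

∠MHT = 115.8° gives HT at 130.50° from the x-axis; with |HT| = 25.4, T = (-17.276, 12.634). HT ⟂ TL, so TL runs at 40.500°; with |TL| = 24.2, L = (1.1258, 28.350). Then |QL| = |L − Q| = 28.373.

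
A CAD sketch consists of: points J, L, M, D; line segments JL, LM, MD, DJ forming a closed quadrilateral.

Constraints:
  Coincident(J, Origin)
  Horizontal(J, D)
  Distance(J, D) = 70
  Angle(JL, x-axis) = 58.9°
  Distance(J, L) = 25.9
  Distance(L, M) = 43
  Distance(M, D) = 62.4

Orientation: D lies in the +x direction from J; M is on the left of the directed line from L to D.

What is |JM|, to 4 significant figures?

68.71

Checks: |LM| = 43.00 ✓; |MD| = 62.40 ✓.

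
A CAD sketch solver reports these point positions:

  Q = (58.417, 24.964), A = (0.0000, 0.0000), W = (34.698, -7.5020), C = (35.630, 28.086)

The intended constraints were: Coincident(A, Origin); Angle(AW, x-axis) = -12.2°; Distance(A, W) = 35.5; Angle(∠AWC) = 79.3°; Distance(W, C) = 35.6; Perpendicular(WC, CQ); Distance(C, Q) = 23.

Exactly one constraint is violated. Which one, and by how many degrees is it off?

Perpendicular(WC, CQ) — off by 6.30°.

A = (0.00, 0.00) ✓; AW at -12.20° ✓; |AW| = 35.50 ✓; ∠AWC = 79.30° ✓; |WC| = 35.60 ✓; ∠(WC, CQ) = 96.30° ✗; |CQ| = 23.00 ✓.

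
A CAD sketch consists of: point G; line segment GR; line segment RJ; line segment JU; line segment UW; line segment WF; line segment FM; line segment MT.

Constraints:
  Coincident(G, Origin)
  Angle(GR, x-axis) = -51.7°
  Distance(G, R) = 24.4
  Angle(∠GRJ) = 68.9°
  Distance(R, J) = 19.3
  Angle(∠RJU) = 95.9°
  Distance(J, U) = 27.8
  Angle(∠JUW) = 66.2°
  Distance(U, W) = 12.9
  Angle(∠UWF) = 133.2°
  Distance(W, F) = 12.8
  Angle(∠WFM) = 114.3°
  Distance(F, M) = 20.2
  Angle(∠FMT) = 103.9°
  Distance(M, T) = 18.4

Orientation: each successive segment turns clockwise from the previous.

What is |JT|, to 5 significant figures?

15.481

G is at the origin; GR runs at -51.7° with length 24.4, so R = (15.123, -19.149). ∠GRJ = 68.9° gives RJ at -162.80° from the x-axis; with |RJ| = 19.3, J = (-3.3143, -24.856). ∠RJU = 95.9° gives JU at 113.10° from the x-axis; with |JU| = 27.8, U = (-14.221, 0.71533). ∠JUW = 66.2° gives UW at -0.70000° from the x-axis; with |UW| = 12.9, W = (-1.3222, 0.55773). ∠UWF = 133.2° gives WF at -47.500° from the x-axis; with |WF| = 12.8, F = (7.3254, -8.8794). ∠WFM = 114.3° gives FM at -113.20° from the x-axis; with |FM| = 20.2, M = (-0.63227, -27.446). ∠FMT = 103.9° gives MT at 170.70° from the x-axis; with |MT| = 18.4, T = (-18.790, -24.472). Then |JT| = |T − J| = 15.481.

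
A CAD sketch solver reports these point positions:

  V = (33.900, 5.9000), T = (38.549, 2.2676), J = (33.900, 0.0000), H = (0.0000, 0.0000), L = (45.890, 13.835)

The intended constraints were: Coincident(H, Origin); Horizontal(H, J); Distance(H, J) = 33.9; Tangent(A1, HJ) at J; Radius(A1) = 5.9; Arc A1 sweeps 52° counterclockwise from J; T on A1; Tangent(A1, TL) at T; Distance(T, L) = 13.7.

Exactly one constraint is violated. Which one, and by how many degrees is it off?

Tangent(A1, TL) at T — off by 5.60°.

H = (0.00, 0.00) ✓; H.y = 0.00, J.y = 0.00 ✓; |HJ| = 33.90 ✓; ∠(VJ, JH) = 90.00° ✓; |VJ| = 5.900 ✓; bearing(V→T) − bearing(V→J) = 52.00° ✓; |VT| = 5.900 ✓; ∠(VT, TL) = 84.40° ✗; |TL| = 13.70 ✓.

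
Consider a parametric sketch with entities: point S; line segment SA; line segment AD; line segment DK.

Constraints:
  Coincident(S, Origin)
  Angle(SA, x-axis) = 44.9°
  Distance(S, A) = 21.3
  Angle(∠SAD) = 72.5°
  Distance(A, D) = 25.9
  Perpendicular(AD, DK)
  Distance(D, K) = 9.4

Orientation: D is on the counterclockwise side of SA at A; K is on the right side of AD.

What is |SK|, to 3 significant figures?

35.5

∠SAD = 72.5°, so AD runs at 44.9° + (180° − 72.5°) = 152° from the x-axis; with |AD| = 25.9, D = A + 25.9·(cos 152°, sin 152°) = (-7.87, 27.0). AD ⟂ DK; with |DK| = 9.4 on the right of AD, K = D + 9.4·(0.463, 0.886) = (-3.51, 35.4). Then |SK| = |K − S| = 35.5.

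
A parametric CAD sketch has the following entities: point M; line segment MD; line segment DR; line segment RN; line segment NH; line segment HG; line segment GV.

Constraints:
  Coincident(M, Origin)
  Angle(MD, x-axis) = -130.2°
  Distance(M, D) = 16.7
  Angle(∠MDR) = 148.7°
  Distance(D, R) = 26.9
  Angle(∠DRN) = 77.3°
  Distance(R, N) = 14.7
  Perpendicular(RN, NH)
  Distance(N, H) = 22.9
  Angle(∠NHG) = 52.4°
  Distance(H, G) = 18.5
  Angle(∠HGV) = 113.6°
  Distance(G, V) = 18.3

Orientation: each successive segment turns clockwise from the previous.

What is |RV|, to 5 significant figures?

7.5980

M is at the origin; MD runs at -130.2° with length 16.7, so D = (-10.779, -12.755). ∠MDR = 148.7° gives DR at -161.50° from the x-axis; with |DR| = 26.9, R = (-36.289, -21.291). ∠DRN = 77.3° gives RN at 95.800° from the x-axis; with |RN| = 14.7, N = (-37.775, -6.6661). RN is perpendicular to NH, so NH runs at 5.8000°; with |NH| = 22.9, H = (-14.992, -4.3520). ∠NHG = 52.4° gives HG at -121.80° from the x-axis; with |HG| = 18.5, G = (-24.740, -20.075). ∠HGV = 113.6° gives GV at 171.80° from the x-axis; with |GV| = 18.3, V = (-42.853, -17.465). Then |RV| = |V − R| = 7.5980.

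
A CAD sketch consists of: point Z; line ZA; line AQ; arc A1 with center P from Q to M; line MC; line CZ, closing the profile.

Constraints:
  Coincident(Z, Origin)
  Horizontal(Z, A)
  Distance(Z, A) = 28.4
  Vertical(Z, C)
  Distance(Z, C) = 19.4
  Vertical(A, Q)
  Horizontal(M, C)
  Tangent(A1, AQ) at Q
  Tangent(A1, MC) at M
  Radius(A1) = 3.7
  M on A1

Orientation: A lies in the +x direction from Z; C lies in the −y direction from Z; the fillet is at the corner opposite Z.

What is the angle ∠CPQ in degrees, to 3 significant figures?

171°

Z is at the origin; ZA is horizontal with |ZA| = 28.4 and A on the +x side, so A = (28.4, 0.00). Z and C share the same x with |ZC| = 19.4 and C on the −y side, so C = (0.00, -19.4). The virtual corner opposite Z is at (28.4, -19.4). Tangency of A1 to AQ means the radius PQ is perpendicular to AQ and the tangent condition forces PM to be normal to MC, with radius 3.7, so the center P sits 3.7 in from both sides at P = (24.7, -15.7). That places the tangent points at Q = (28.4, -15.7) on AQ and M = (24.7, -19.4) on MC. Then cos ∠CPQ = PC·PQ / (|PC||PQ|), giving 171°.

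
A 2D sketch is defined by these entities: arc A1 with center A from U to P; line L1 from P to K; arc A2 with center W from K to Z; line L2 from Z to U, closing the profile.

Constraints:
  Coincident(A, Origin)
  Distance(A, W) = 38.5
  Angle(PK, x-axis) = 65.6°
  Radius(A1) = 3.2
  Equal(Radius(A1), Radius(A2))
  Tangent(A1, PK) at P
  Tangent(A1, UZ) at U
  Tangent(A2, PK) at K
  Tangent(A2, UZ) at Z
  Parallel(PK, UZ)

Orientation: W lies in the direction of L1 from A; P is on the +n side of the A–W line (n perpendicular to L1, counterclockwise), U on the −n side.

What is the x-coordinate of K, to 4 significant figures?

12.99

Tangency of A1 to both parallel lines with radius 3.2 puts P and U at A ± 3.2·n: P = (-2.914, 1.322), U = (2.914, -1.322). Equal radii place K and Z the same way about W: K = W + 3.2·n = (12.99, 36.38), Z = W − 3.2·n = (18.82, 33.74). So K.x = 12.99.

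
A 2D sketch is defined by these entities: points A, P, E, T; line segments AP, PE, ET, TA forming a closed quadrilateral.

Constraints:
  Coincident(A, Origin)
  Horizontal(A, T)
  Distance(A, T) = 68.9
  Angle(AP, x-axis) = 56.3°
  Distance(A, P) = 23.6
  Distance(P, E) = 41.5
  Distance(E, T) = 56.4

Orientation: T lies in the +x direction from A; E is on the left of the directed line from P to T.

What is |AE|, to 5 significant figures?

64.860

Checks: |PE| = 41.50 ✓; |ET| = 56.40 ✓.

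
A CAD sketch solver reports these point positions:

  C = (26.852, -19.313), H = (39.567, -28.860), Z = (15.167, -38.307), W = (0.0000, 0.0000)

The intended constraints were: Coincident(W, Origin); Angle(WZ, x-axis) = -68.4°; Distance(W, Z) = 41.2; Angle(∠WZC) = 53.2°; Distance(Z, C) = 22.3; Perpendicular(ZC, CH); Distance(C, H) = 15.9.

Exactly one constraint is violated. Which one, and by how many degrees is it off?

Perpendicular(ZC, CH) — off by 5.30°.

W = (0.00, 0.00) ✓; WZ at -68.40° ✓; |WZ| = 41.20 ✓; ∠WZC = 53.20° ✓; |ZC| = 22.30 ✓; ∠(ZC, CH) = 95.30° ✗; |CH| = 15.90 ✓.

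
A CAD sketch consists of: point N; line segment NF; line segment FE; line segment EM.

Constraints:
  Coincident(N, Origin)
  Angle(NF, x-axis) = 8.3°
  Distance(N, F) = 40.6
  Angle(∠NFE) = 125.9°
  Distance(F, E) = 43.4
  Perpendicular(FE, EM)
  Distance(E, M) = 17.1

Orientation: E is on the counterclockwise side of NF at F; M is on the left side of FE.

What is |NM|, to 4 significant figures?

69.04

∠NFE = 125.9°, so FE runs at 8.3° + (180° − 125.9°) = 62.40° from the x-axis; with |FE| = 43.4, E = F + 43.4·(cos 62.40°, sin 62.40°) = (60.28, 44.32). FE ⟂ EM; with |EM| = 17.1 on the left of FE, M = E + 17.1·(-0.8862, 0.4633) = (45.13, 52.24). Then |NM| = |M − N| = 69.04.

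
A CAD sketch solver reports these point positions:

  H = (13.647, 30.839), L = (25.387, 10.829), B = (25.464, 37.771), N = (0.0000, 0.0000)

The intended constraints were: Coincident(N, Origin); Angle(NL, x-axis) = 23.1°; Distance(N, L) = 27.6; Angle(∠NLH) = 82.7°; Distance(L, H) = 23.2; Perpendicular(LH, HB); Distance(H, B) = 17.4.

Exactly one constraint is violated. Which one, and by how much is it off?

Distance(H, B) = 17.4 — off by 3.70.

N = (0.00, 0.00) ✓; NL at 23.10° ✓; |NL| = 27.60 ✓; ∠NLH = 82.70° ✓; |LH| = 23.20 ✓; ∠(LH, HB) = 90.00° ✓; |HB| = 13.70 ✗.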